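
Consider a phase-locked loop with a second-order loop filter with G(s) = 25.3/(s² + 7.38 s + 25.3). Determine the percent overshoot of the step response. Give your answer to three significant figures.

Matching coefficients with s² + 2ζω_n s + ω_n² gives ω_n² = 25.3 ⇒ ω_n = 5.03 rad/s, and ζ = 7.38/(2ω_n) = 0.734.
Overshoot: exp(−π·0.734/√(1−0.734²)) = 0.0337, i.e. 3.37%.

%OS ≈ 3.37%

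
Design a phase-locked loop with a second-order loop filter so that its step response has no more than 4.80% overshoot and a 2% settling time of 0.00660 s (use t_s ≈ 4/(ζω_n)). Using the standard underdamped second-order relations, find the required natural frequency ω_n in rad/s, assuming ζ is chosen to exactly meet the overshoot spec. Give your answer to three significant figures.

ω_n ≈ 872 rad/s

Inverting the overshoot relation: ζ = |ln 0.0480|/√(π² + ln²0.0480) = 0.695.
From t_s ≈ 4/(ζω_n): ω_n = 4/(ζ·t_s) = 4/(0.695·0.00660) = 872 rad/s.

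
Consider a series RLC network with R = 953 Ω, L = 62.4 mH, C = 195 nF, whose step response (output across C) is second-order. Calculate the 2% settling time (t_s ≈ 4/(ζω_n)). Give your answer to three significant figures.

For a series RLC circuit (capacitor voltage as output), ω_n = 1/√(LC) = 1/√(62.4 mH · 195 nF) = 9070 rad/s.
ζ = (R/2)·√(C/L) = (953/2)·√(195 nF/62.4 mH) = 0.842.
t_s ≈ 4/(ζω_n) = 0.000524 s.

t_s ≈ 0.000524 s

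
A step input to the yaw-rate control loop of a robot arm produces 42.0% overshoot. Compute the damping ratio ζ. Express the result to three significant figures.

Inverting the overshoot relation: ζ = |ln 0.420|/√(π² + ln²0.420) = 0.266.

ζ ≈ 0.266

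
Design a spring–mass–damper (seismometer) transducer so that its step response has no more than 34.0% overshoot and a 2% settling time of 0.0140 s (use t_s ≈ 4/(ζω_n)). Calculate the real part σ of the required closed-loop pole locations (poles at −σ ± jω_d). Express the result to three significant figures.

σ ≈ 286

The settling-time spec alone fixes σ = ζω_n = 4/t_s = 4/0.0140 = 286.
(Overshoot then fixes ζ = 0.325 and hence ω_d = σ·√(1−ζ²)/ζ = 832 rad/s.)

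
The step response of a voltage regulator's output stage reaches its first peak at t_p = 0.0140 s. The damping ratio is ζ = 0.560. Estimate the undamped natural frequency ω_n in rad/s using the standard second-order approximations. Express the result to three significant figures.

ω_n ≈ 271 rad/s

Peak time t_p = π/ω_d, so ω_d = π/t_p = π/0.0140 = 224 rad/s.
ω_n = ω_d/√(1−ζ²) = 224/√0.686 = 271 rad/s.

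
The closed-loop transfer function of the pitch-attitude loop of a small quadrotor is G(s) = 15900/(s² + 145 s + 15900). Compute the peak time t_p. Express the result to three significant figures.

t_p ≈ 0.0305 s

ω_n = √15900 = 126 rad/s; ζ = 145/(2·126) = 0.575.
ω_d = ω_n√(1−ζ²) = 103 rad/s. Then t_p = π/ω_d = 0.0305 s.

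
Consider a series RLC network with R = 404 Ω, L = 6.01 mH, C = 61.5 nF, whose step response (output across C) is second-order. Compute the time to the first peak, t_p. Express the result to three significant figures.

t_p ≈ 0.0000791 s

For a series RLC circuit (capacitor voltage as output), ω_n = 1/√(LC) = 1/√(6.01 mH · 61.5 nF) = 52000 rad/s.
ζ = (R/2)·√(C/L) = (404/2)·√(61.5 nF/6.01 mH) = 0.646.
The damped frequency ω_d = ω_n√(1−ζ²) = 39700 rad/s. t_p = π/ω_d = 0.0000791 s.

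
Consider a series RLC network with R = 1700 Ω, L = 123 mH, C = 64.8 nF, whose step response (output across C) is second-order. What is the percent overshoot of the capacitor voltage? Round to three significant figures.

%OS ≈ 8.52%

For a series RLC circuit (capacitor voltage as output), ω_n = 1/√(LC) = 1/√(123 mH · 64.8 nF) = 11200 rad/s.
ζ = (R/2)·√(C/L) = (1700/2)·√(64.8 nF/123 mH) = 0.617.
%OS = 100 e^{−πζ/√(1−ζ²)} with ζ = 0.617 gives 8.52%.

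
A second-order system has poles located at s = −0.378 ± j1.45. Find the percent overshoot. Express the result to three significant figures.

|pole| = ω_n = √(0.378² + 1.45²) = 1.50 rad/s; ζ = cos θ = σ/ω_n = 0.252.
%OS = 100 e^{−πζ/√(1−ζ²)} with ζ = 0.252 gives 44.1%.

%OS ≈ 44.1%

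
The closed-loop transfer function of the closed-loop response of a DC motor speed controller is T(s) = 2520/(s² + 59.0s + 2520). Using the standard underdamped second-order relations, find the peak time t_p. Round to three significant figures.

t_p ≈ 0.0773 s

ω_n = √2520 = 50.2 rad/s; ζ = 59.0/(2·50.2) = 0.588.
ω_d = ω_n√(1−ζ²) = 40.6 rad/s. Then t_p = π/ω_d = 0.0773 s.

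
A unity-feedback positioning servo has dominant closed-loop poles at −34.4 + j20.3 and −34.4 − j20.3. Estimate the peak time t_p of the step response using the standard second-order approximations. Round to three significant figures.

t_p ≈ 0.155 s

t_p = π/ω_d with ω_d = 20.3 (the imaginary part), so t_p = 0.155 s.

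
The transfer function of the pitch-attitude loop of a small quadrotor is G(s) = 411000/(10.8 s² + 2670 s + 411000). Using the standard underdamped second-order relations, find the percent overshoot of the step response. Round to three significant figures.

Dividing through by 10.8: denominator becomes s² + 247.2 s + 38060.
So ω_n = √38060 = 195 rad/s and ζ = 247.2/(2·195) = 0.634.
%OS = 100 e^{−πζ/√(1−ζ²)} with ζ = 0.634 gives 7.63%.

%OS ≈ 7.63%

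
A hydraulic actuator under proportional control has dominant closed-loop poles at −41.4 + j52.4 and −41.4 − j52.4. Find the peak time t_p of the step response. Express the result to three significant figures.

t_p ≈ 0.0600 s

t_p = π/ω_d with ω_d = 52.4 (the imaginary part), so t_p = 0.0600 s.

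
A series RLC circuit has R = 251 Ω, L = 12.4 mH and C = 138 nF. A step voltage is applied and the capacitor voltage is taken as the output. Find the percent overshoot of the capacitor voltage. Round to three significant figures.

For a series RLC circuit (capacitor voltage as output), ω_n = 1/√(LC) = 1/√(12.4 mH · 138 nF) = 24200 rad/s.
ζ = (R/2)·√(C/L) = (251/2)·√(138 nF/12.4 mH) = 0.419.
%OS = 100 e^{−πζ/√(1−ζ²)} with ζ = 0.419 gives 23.5%.

%OS ≈ 23.5%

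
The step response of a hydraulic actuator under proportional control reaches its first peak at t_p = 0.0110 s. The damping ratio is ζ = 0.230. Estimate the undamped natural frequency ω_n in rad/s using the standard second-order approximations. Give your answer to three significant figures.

Peak time t_p = π/ω_d, so ω_d = π/t_p = π/0.0110 = 286 rad/s.
ω_n = ω_d/√(1−ζ²) = 286/√0.947 = 293 rad/s.

ω_n ≈ 293 rad/s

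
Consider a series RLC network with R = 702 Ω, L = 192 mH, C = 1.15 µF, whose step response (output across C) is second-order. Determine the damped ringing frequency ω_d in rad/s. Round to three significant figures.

ω_d ≈ 1090 rad/s

For a series RLC circuit (capacitor voltage as output), ω_n = 1/√(LC) = 1/√(192 mH · 1.15 µF) = 2130 rad/s.
ζ = (R/2)·√(C/L) = (702/2)·√(1.15 µF/192 mH) = 0.859.
ω_d = 2130·√(1 − 0.859²) = 1090 rad/s.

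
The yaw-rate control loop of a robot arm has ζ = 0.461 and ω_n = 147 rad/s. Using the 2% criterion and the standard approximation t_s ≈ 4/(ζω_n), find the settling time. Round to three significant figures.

t_s ≈ 0.0590 s

t_s ≈ 4/(ζω_n) = 4/(0.461 × 147) = 0.0590 s.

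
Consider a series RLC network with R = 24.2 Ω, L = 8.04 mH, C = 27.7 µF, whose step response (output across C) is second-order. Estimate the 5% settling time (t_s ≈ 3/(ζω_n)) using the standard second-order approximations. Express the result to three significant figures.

For a series RLC circuit (capacitor voltage as output), ω_n = 1/√(LC) = 1/√(8.04 mH · 27.7 µF) = 2120 rad/s.
ζ = (R/2)·√(C/L) = (24.2/2)·√(27.7 µF/8.04 mH) = 0.710.
t_s ≈ 3/(ζω_n) = 0.00199 s.

t_s ≈ 0.00199 s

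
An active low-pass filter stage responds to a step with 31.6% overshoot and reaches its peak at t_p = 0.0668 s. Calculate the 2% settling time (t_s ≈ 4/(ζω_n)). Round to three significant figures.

From the overshoot, ζ = −ln(OS)/√(π²+ln²(OS)) = 0.344.
t_p = π/ω_d ⇒ ω_d = 47.0 rad/s; then ω_n = ω_d/√(1−ζ²) = 50.1 rad/s.
t_s ≈ 4/(ζω_n) = 4/(0.344·50.1) = 0.232 s.

t_s ≈ 0.232 s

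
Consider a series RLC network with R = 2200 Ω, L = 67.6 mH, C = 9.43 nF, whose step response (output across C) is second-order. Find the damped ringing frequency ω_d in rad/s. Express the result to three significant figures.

ω_d ≈ 36100 rad/s

For a series RLC circuit (capacitor voltage as output), ω_n = 1/√(LC) = 1/√(67.6 mH · 9.43 nF) = 39600 rad/s.
ζ = (R/2)·√(C/L) = (2200/2)·√(9.43 nF/67.6 mH) = 0.411.
ω_d = 39600·√(1 − 0.411²) = 36100 rad/s.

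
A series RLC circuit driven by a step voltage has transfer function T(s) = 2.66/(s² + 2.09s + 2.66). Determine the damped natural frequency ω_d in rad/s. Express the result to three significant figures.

Comparing the denominator to s² + 2ζω_n s + ω_n²: ω_n = √2.66 = 1.63 rad/s, and 2ζω_n = 2.09 so ζ = 2.09/(2·1.63) = 0.641.
ω_d = 1.63·√(1 − 0.641²) = 1.25 rad/s.

ω_d ≈ 1.25 rad/s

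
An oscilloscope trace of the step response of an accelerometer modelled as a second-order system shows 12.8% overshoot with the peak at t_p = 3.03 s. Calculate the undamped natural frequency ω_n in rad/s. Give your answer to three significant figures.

The overshoot fixes ζ = −ln(OS)/√(π²+ln²(OS)) = 0.548.
From t_p = π/ω_d, ω_d = π/3.03 = 1.04 rad/s, so ω_n = ω_d/√(1−ζ²) = 1.24 rad/s.

ω_n ≈ 1.24 rad/s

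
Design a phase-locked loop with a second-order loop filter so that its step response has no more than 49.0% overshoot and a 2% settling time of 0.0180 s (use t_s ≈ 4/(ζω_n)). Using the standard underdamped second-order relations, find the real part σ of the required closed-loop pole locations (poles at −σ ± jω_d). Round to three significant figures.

σ ≈ 222

The settling-time spec alone fixes σ = ζω_n = 4/t_s = 4/0.0180 = 222.
(Overshoot then fixes ζ = 0.221 and hence ω_d = σ·√(1−ζ²)/ζ = 979 rad/s.)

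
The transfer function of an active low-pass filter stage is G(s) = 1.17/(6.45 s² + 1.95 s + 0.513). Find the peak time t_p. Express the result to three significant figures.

Dividing through by 6.45: denominator becomes s² + 0.3023 s + 0.07953.
So ω_n = √0.07953 = 0.282 rad/s and ζ = 0.3023/(2·0.282) = 0.536.
The damped frequency ω_d = ω_n√(1−ζ²) = 0.238 rad/s. t_p = π/ω_d = 13.2 s.

t_p ≈ 13.2 s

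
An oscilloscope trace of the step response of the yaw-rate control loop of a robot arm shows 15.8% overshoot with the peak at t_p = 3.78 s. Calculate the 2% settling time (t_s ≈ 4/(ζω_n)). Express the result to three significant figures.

ζ from %OS: ζ = |ln 0.158|/√(π²+ln²0.158) = 0.506.
From t_p = π/ω_d, ω_d = π/3.78 = 0.831 rad/s, so ω_n = ω_d/√(1−ζ²) = 0.964 rad/s.
t_s ≈ 4/(ζω_n) = 4/(0.506·0.964) = 8.19 s.

t_s ≈ 8.19 s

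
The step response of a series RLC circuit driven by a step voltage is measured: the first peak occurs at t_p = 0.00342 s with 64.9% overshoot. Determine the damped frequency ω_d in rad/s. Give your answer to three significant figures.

ω_d ≈ 919 rad/s

t_p = π/ω_d, so ω_d = π/0.00342 = 919 rad/s.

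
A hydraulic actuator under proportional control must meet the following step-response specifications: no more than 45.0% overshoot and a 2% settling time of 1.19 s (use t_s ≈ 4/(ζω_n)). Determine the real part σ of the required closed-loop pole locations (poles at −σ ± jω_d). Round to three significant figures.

σ ≈ 3.36

The settling-time spec alone fixes σ = ζω_n = 4/t_s = 4/1.19 = 3.36.
(Overshoot then fixes ζ = 0.246 and hence ω_d = σ·√(1−ζ²)/ζ = 13.2 rad/s.)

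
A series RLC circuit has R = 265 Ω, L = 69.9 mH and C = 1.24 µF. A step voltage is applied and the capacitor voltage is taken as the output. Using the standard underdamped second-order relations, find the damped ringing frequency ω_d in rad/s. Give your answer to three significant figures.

For a series RLC circuit (capacitor voltage as output), ω_n = 1/√(LC) = 1/√(69.9 mH · 1.24 µF) = 3400 rad/s.
ζ = (R/2)·√(C/L) = (265/2)·√(1.24 µF/69.9 mH) = 0.558.
ω_d = ω_n√(1−ζ²) = 2820 rad/s.

ω_d ≈ 2820 rad/s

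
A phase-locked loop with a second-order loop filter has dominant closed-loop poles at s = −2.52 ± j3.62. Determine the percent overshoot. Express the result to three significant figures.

%OS ≈ 11.2%

With σ = 2.52, ω_d = 3.62: ω_n = √(σ²+ω_d²) = 4.41 rad/s, ζ = σ/ω_n = 0.571.
%OS = 100 e^{−πζ/√(1−ζ²)} with ζ = 0.571 gives 11.2%.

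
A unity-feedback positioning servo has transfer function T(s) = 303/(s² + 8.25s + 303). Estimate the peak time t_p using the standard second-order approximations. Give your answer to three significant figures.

t_p ≈ 0.186 s

Comparing the denominator to s² + 2ζω_n s + ω_n²: ω_n = √303 = 17.4 rad/s, and 2ζω_n = 8.25 so ζ = 8.25/(2·17.4) = 0.237.
ω_d = ω_n√(1−ζ²) = 16.9 rad/s. Then t_p = π/ω_d = 0.186 s.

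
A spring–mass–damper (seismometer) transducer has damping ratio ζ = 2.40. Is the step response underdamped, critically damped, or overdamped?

Since ζ = 2.40 > 1, the system is overdamped.

overdamped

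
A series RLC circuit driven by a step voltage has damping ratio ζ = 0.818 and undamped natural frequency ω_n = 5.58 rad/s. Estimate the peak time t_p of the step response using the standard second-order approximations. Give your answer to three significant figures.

t_p ≈ 0.979 s

The damped frequency is ω_d = ω_n√(1−ζ²) = 5.58·√(1−0.669) = 3.21 rad/s.
Peak time t_p = π/ω_d = π/3.21 = 0.979 s.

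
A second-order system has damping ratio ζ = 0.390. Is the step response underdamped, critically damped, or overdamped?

underdamped

Since ζ = 0.390 < 1, the system is underdamped.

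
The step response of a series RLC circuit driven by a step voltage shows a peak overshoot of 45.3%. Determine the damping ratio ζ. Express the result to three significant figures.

From %OS = 100·exp(−πζ/√(1−ζ²)), invert to get ζ = −ln(OS)/√(π² + ln²(OS)) with OS = 0.453.
−ln 0.453 = 0.7919, so ζ = 0.7919/√(π² + 0.6270) = 0.244.

ζ ≈ 0.244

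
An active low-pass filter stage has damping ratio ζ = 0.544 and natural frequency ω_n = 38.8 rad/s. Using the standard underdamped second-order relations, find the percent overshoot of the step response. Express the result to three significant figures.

%OS ≈ 13.0%

For an underdamped second-order system, %OS = 100·exp(−πζ/√(1−ζ²)).
πζ/√(1−ζ²) = π·0.544/√(1−0.296) = 2.037, so %OS = 100·e^(−2.037) = 13.0%.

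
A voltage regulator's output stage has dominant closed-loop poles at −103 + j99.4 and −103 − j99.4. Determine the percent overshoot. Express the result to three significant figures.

|pole| = ω_n = √(103² + 99.4²) = 143 rad/s; ζ = cos θ = σ/ω_n = 0.720.
%OS = 100 e^{−πζ/√(1−ζ²)} with ζ = 0.720 gives 3.86%.

%OS ≈ 3.86%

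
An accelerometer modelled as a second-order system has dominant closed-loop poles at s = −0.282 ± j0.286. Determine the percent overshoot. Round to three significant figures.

%OS ≈ 4.52%

|pole| = ω_n = √(0.282² + 0.286²) = 0.402 rad/s; ζ = cos θ = σ/ω_n = 0.702.
Overshoot: exp(−π·0.702/√(1−0.702²)) = 0.0452, i.e. 4.52%.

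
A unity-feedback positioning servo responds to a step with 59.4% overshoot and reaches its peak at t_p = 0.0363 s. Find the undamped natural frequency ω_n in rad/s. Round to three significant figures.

ζ from %OS: ζ = |ln 0.594|/√(π²+ln²0.594) = 0.164.
t_p = π/ω_d ⇒ ω_d = 86.5 rad/s; then ω_n = ω_d/√(1−ζ²) = 87.7 rad/s.

ω_n ≈ 87.7 rad/s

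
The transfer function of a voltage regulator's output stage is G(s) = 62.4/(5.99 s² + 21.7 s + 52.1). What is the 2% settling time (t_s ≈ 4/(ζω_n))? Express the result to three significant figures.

t_s ≈ 2.21 s

Dividing through by 5.99: denominator becomes s² + 3.623 s + 8.698.
So ω_n = √8.698 = 2.95 rad/s and ζ = 3.623/(2·2.95) = 0.614.
t_s ≈ 4/(ζω_n) = 2.21 s.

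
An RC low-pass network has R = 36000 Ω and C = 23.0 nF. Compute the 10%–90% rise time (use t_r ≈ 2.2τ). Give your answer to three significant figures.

τ = RC = 36000 × 23.0 nF = 0.000828 s.
t_r ≈ 2.2τ = 0.00182 s.

t_r ≈ 0.00182 s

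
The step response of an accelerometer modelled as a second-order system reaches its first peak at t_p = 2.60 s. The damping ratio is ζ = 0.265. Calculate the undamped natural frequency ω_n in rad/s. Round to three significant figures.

Peak time t_p = π/ω_d, so ω_d = π/t_p = π/2.60 = 1.21 rad/s.
ω_n = ω_d/√(1−ζ²) = 1.21/√0.930 = 1.25 rad/s.

ω_n ≈ 1.25 rad/s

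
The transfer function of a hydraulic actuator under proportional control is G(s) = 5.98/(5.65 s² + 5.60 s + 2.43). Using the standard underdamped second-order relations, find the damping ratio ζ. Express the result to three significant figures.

Dividing through by 5.65: denominator becomes s² + 0.9912 s + 0.4301.
So ω_n = √0.4301 = 0.656 rad/s and ζ = 0.9912/(2·0.656) = 0.756.

ζ ≈ 0.756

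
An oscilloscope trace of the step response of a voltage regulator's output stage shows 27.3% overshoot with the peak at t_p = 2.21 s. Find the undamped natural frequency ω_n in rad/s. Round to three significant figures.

ζ from %OS: ζ = |ln 0.273|/√(π²+ln²0.273) = 0.382.
From t_p = π/ω_d, ω_d = π/2.21 = 1.42 rad/s, so ω_n = ω_d/√(1−ζ²) = 1.54 rad/s.

ω_n ≈ 1.54 rad/s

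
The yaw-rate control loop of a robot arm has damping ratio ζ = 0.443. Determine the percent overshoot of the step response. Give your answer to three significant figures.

%OS ≈ 21.2%

For an underdamped second-order system, %OS = 100·exp(−πζ/√(1−ζ²)).
πζ/√(1−ζ²) = π·0.443/√(1−0.196) = 1.552, so %OS = 100·e^(−1.552) = 21.2%.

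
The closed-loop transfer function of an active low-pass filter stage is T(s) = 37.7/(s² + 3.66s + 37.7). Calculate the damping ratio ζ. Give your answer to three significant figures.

ω_n = √37.7 = 6.14 rad/s; ζ = 3.66/(2·6.14) = 0.298.

ζ ≈ 0.298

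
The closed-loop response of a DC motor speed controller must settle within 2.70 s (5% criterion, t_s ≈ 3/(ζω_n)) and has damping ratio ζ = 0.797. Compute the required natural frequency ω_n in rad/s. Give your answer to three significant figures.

Rearranging t_s ≈ 3/(ζω_n) gives ω_n = 3/(ζ·t_s) = 3/(0.797 × 2.70) = 1.39 rad/s.

ω_n ≈ 1.39 rad/s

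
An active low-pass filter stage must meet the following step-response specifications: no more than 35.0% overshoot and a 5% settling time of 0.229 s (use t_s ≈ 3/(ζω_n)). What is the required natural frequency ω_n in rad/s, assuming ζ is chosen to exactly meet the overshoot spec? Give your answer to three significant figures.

ω_n ≈ 41.3 rad/s

ζ = −ln(OS)/√(π² + (ln OS)²). With OS = 0.350, ln OS = −1.050 and ζ = 1.050/3.312 = 0.317.
Then ω_n = 3/(ζ t_s) = 3/(0.317 × 0.229) = 41.3 rad/s.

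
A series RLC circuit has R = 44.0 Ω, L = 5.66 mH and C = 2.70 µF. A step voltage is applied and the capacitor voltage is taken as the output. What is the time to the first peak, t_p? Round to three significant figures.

For a series RLC circuit (capacitor voltage as output), ω_n = 1/√(LC) = 1/√(5.66 mH · 2.70 µF) = 8090 rad/s.
ζ = (R/2)·√(C/L) = (44.0/2)·√(2.70 µF/5.66 mH) = 0.481.
The damped frequency ω_d = ω_n√(1−ζ²) = 7090 rad/s. t_p = π/ω_d = 0.000443 s.

t_p ≈ 0.000443 s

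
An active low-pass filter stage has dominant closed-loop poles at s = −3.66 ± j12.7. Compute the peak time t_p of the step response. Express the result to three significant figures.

t_p ≈ 0.247 s

t_p = π/ω_d with ω_d = 12.7 (the imaginary part), so t_p = 0.247 s.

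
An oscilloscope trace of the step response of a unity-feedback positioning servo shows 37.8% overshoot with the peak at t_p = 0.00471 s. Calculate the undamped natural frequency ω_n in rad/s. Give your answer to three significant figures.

From the overshoot, ζ = −ln(OS)/√(π²+ln²(OS)) = 0.296.
t_p = π/ω_d ⇒ ω_d = 667 rad/s; then ω_n = ω_d/√(1−ζ²) = 698 rad/s.

ω_n ≈ 698 rad/s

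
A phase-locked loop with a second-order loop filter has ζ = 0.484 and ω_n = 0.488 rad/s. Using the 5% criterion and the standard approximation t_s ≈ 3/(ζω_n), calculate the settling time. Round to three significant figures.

t_s ≈ 12.7 s

t_s ≈ 3/(ζω_n) = 3/(0.484 × 0.488) = 12.7 s.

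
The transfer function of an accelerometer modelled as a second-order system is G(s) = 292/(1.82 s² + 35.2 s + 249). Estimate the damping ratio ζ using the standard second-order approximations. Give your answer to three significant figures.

ζ ≈ 0.827

Dividing through by 1.82: denominator becomes s² + 19.34 s + 136.8.
So ω_n = √136.8 = 11.7 rad/s and ζ = 19.34/(2·11.7) = 0.827.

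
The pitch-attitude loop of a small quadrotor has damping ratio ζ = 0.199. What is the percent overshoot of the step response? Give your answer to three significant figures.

%OS ≈ 52.8%

For an underdamped second-order system, %OS = 100·exp(−πζ/√(1−ζ²)).
πζ/√(1−ζ²) = π·0.199/√(1−0.0396) = 0.6379, so %OS = 100·e^(−0.6379) = 52.8%.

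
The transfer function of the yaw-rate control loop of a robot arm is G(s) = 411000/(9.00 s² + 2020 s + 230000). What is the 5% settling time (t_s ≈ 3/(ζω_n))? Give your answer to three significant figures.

t_s ≈ 0.0267 s

Dividing through by 9.00: denominator becomes s² + 224.4 s + 25560.
So ω_n = √25560 = 160 rad/s and ζ = 224.4/(2·160) = 0.702.
t_s ≈ 3/(ζω_n) = 0.0267 s.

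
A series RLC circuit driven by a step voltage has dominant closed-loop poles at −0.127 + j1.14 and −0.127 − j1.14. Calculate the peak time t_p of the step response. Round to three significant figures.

t_p ≈ 2.76 s

t_p = π/ω_d with ω_d = 1.14 (the imaginary part), so t_p = 2.76 s.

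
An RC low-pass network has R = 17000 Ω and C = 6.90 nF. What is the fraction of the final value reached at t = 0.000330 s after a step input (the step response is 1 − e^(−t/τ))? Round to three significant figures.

τ = RC = 17000 × 6.90 nF = 0.000117 s.
y(t)/y_∞ = 1 − e^(−t/τ) = 1 − e^(−0.000330/0.000117) = 1 − e^(−2.81) = 0.940.

y/y_∞ ≈ 0.940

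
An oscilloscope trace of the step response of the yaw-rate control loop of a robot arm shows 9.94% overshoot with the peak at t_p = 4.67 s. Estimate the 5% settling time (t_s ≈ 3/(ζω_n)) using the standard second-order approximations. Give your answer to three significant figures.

t_s ≈ 6.07 s

The overshoot fixes ζ = −ln(OS)/√(π²+ln²(OS)) = 0.592.
t_p = π/ω_d ⇒ ω_d = 0.673 rad/s; then ω_n = ω_d/√(1−ζ²) = 0.835 rad/s.
t_s ≈ 3/(ζω_n) = 3/(0.592·0.835) = 6.07 s.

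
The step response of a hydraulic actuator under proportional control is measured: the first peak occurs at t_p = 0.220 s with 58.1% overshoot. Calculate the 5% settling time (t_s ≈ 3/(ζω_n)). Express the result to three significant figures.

t_s ≈ 1.22 s

The overshoot fixes ζ = −ln(OS)/√(π²+ln²(OS)) = 0.170.
t_p = π/ω_d ⇒ ω_d = 14.3 rad/s; then ω_n = ω_d/√(1−ζ²) = 14.5 rad/s.
t_s ≈ 3/(ζω_n) = 3/(0.170·14.5) = 1.22 s.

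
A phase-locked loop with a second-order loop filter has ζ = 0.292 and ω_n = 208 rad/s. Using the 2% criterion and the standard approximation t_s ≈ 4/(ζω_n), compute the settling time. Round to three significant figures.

t_s ≈ 0.0659 s

t_s ≈ 4/(ζω_n) = 4/(0.292 × 208) = 0.0659 s.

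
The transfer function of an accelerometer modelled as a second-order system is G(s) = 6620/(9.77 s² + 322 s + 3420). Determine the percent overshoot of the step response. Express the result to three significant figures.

%OS ≈ 0.290%

Dividing through by 9.77: denominator becomes s² + 32.96 s + 350.1.
So ω_n = √350.1 = 18.7 rad/s and ζ = 32.96/(2·18.7) = 0.881.
Overshoot: exp(−π·0.881/√(1−0.881²)) = 0.00290, i.e. 0.290%.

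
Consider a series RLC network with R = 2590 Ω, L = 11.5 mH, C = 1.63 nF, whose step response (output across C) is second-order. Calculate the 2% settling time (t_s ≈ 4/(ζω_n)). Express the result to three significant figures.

For a series RLC circuit (capacitor voltage as output), ω_n = 1/√(LC) = 1/√(11.5 mH · 1.63 nF) = 231000 rad/s.
ζ = (R/2)·√(C/L) = (2590/2)·√(1.63 nF/11.5 mH) = 0.488.
t_s ≈ 4/(ζω_n) = 0.0000355 s.

t_s ≈ 0.0000355 s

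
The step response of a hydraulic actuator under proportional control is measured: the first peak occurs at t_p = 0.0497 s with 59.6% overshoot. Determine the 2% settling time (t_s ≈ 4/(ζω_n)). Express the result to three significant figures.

From the overshoot, ζ = −ln(OS)/√(π²+ln²(OS)) = 0.163.
From t_p = π/ω_d, ω_d = π/0.0497 = 63.2 rad/s, so ω_n = ω_d/√(1−ζ²) = 64.1 rad/s.
t_s ≈ 4/(ζω_n) = 4/(0.163·64.1) = 0.384 s.

t_s ≈ 0.384 s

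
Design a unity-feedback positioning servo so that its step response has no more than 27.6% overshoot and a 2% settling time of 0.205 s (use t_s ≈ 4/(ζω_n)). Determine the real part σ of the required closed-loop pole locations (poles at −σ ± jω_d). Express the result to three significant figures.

σ ≈ 19.5

The settling-time spec alone fixes σ = ζω_n = 4/t_s = 4/0.205 = 19.5.
(Overshoot then fixes ζ = 0.379 and hence ω_d = σ·√(1−ζ²)/ζ = 47.6 rad/s.)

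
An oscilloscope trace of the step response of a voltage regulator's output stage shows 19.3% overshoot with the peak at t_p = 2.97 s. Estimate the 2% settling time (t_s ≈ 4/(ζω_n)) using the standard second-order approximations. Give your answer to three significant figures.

ζ from %OS: ζ = |ln 0.193|/√(π²+ln²0.193) = 0.464.
t_p = π/ω_d ⇒ ω_d = 1.06 rad/s; then ω_n = ω_d/√(1−ζ²) = 1.19 rad/s.
t_s ≈ 4/(ζω_n) = 4/(0.464·1.19) = 7.22 s.

t_s ≈ 7.22 s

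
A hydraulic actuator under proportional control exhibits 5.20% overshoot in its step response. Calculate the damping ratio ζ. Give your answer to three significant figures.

From %OS = 100·exp(−πζ/√(1−ζ²)), invert to get ζ = −ln(OS)/√(π² + ln²(OS)) with OS = 0.0520.
−ln 0.0520 = 2.957, so ζ = 2.957/√(π² + 8.741) = 0.685.

ζ ≈ 0.685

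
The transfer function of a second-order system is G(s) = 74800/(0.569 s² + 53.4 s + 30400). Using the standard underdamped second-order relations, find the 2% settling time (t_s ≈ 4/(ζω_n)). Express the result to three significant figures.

Dividing through by 0.569: denominator becomes s² + 93.85 s + 53430.
So ω_n = √53430 = 231 rad/s and ζ = 93.85/(2·231) = 0.203.
t_s ≈ 4/(ζω_n) = 0.0852 s.

t_s ≈ 0.0852 s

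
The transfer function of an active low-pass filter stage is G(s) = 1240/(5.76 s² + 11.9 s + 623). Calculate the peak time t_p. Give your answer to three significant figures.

t_p ≈ 0.304 s

Dividing through by 5.76: denominator becomes s² + 2.066 s + 108.2.
So ω_n = √108.2 = 10.4 rad/s and ζ = 2.066/(2·10.4) = 0.0993.
The damped frequency ω_d = ω_n√(1−ζ²) = 10.3 rad/s. t_p = π/ω_d = 0.304 s.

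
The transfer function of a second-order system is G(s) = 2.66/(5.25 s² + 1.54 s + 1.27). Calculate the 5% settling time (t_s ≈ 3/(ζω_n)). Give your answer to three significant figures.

t_s ≈ 20.5 s

Dividing through by 5.25: denominator becomes s² + 0.2933 s + 0.2419.
So ω_n = √0.2419 = 0.492 rad/s and ζ = 0.2933/(2·0.492) = 0.298.
t_s ≈ 3/(ζω_n) = 20.5 s.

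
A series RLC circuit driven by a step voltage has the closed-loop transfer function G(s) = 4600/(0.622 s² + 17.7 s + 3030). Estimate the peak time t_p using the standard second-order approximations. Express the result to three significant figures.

Dividing through by 0.622: denominator becomes s² + 28.46 s + 4871.
So ω_n = √4871 = 69.8 rad/s and ζ = 28.46/(2·69.8) = 0.204.
ω_d = 69.8·√(1 − 0.204²) = 68.3 rad/s. t_p = π/ω_d = 0.0460 s.

t_p ≈ 0.0460 s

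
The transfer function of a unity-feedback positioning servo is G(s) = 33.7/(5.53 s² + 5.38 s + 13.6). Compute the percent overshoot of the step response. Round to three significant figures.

Dividing through by 5.53: denominator becomes s² + 0.9729 s + 2.459.
So ω_n = √2.459 = 1.57 rad/s and ζ = 0.9729/(2·1.57) = 0.310.
%OS = 100 e^{−πζ/√(1−ζ²)} with ζ = 0.310 gives 35.9%.

%OS ≈ 35.9%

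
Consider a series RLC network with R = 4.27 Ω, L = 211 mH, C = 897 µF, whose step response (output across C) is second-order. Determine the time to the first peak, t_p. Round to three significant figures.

For a series RLC circuit (capacitor voltage as output), ω_n = 1/√(LC) = 1/√(211 mH · 897 µF) = 72.7 rad/s.
ζ = (R/2)·√(C/L) = (4.27/2)·√(897 µF/211 mH) = 0.139.
ω_d = ω_n√(1−ζ²) = 72.0 rad/s. t_p = π/ω_d = 0.0436 s.

t_p ≈ 0.0436 s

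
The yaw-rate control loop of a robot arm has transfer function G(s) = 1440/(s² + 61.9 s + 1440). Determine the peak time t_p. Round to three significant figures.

t_p ≈ 0.143 s

Matching coefficients with s² + 2ζω_n s + ω_n² gives ω_n² = 1440 ⇒ ω_n = 37.9 rad/s, and ζ = 61.9/(2ω_n) = 0.816.
The damped frequency ω_d = ω_n√(1−ζ²) = 22.0 rad/s. Then t_p = π/ω_d = 0.143 s.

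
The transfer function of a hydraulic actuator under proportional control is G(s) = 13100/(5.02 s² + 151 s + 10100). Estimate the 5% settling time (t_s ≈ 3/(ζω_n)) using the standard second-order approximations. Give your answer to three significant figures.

t_s ≈ 0.199 s

Dividing through by 5.02: denominator becomes s² + 30.08 s + 2012.
So ω_n = √2012 = 44.9 rad/s and ζ = 30.08/(2·44.9) = 0.335.
t_s ≈ 3/(ζω_n) = 0.199 s.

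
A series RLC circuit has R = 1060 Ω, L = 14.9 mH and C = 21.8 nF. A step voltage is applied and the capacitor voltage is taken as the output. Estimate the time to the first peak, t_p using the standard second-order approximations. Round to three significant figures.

t_p ≈ 0.0000738 s

For a series RLC circuit (capacitor voltage as output), ω_n = 1/√(LC) = 1/√(14.9 mH · 21.8 nF) = 55500 rad/s.
ζ = (R/2)·√(C/L) = (1060/2)·√(21.8 nF/14.9 mH) = 0.641.
ω_d = 55500·√(1 − 0.641²) = 42600 rad/s. t_p = π/ω_d = 0.0000738 s.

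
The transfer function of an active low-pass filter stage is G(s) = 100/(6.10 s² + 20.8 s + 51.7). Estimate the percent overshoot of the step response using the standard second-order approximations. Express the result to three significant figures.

Dividing through by 6.10: denominator becomes s² + 3.410 s + 8.475.
So ω_n = √8.475 = 2.91 rad/s and ζ = 3.410/(2·2.91) = 0.586.
%OS = 100·exp(−πζ/√(1−ζ²)) = 10.3%.

%OS ≈ 10.3%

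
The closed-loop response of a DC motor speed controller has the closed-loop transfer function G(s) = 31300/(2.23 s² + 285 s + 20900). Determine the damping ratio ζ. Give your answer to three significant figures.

ζ ≈ 0.660

Dividing through by 2.23: denominator becomes s² + 127.8 s + 9372.
So ω_n = √9372 = 96.8 rad/s and ζ = 127.8/(2·96.8) = 0.660.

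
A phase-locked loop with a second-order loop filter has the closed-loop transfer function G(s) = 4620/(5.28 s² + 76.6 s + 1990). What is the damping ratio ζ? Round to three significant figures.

ζ ≈ 0.374

Dividing through by 5.28: denominator becomes s² + 14.51 s + 376.9.
So ω_n = √376.9 = 19.4 rad/s and ζ = 14.51/(2·19.4) = 0.374.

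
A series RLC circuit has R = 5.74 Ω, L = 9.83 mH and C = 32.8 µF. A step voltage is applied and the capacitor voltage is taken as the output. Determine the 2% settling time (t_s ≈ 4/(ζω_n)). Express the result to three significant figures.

For a series RLC circuit (capacitor voltage as output), ω_n = 1/√(LC) = 1/√(9.83 mH · 32.8 µF) = 1760 rad/s.
ζ = (R/2)·√(C/L) = (5.74/2)·√(32.8 µF/9.83 mH) = 0.166.
t_s ≈ 4/(ζω_n) = 0.0137 s.

t_s ≈ 0.0137 s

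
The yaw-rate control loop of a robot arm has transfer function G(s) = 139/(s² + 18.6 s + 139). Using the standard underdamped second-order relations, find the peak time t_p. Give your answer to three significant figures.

t_p ≈ 0.434 s

Matching coefficients with s² + 2ζω_n s + ω_n² gives ω_n² = 139 ⇒ ω_n = 11.8 rad/s, and ζ = 18.6/(2ω_n) = 0.789.
The damped frequency ω_d = ω_n√(1−ζ²) = 7.25 rad/s. Then t_p = π/ω_d = 0.434 s.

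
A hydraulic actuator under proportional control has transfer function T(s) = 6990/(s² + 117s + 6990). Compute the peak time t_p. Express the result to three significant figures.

Comparing the denominator to s² + 2ζω_n s + ω_n²: ω_n = √6990 = 83.6 rad/s, and 2ζω_n = 117 so ζ = 117/(2·83.6) = 0.700.
ω_d = 83.6·√(1 − 0.700²) = 59.7 rad/s. Then t_p = π/ω_d = 0.0526 s.

t_p ≈ 0.0526 s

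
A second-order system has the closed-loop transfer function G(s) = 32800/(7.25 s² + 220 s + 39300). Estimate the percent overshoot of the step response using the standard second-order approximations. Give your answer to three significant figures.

Dividing through by 7.25: denominator becomes s² + 30.34 s + 5421.
So ω_n = √5421 = 73.6 rad/s and ζ = 30.34/(2·73.6) = 0.206.
%OS = 100 e^{−πζ/√(1−ζ²)} with ζ = 0.206 gives 51.6%.

%OS ≈ 51.6%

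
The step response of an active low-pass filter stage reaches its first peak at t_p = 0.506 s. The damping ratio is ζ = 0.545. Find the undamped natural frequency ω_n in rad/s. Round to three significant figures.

Peak time t_p = π/ω_d, so ω_d = π/t_p = π/0.506 = 6.21 rad/s.
ω_n = ω_d/√(1−ζ²) = 6.21/√0.703 = 7.41 rad/s.

ω_n ≈ 7.41 rad/s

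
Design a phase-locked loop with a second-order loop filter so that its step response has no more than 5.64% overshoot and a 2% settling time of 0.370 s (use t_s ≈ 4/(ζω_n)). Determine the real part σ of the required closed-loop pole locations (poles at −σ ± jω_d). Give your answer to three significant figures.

The settling-time spec alone fixes σ = ζω_n = 4/t_s = 4/0.370 = 10.8.
(Overshoot then fixes ζ = 0.675 and hence ω_d = σ·√(1−ζ²)/ζ = 11.8 rad/s.)

σ ≈ 10.8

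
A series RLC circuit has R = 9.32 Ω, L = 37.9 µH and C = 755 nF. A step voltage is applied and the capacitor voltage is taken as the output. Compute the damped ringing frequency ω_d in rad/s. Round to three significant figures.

For a series RLC circuit (capacitor voltage as output), ω_n = 1/√(LC) = 1/√(37.9 µH · 755 nF) = 187000 rad/s.
ζ = (R/2)·√(C/L) = (9.32/2)·√(755 nF/37.9 µH) = 0.658.
ω_d = 187000·√(1 − 0.658²) = 141000 rad/s.

ω_d ≈ 141000 rad/s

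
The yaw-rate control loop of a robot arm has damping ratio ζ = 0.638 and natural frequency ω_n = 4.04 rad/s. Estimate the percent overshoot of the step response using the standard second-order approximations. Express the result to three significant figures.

For an underdamped second-order system, %OS = 100·exp(−πζ/√(1−ζ²)).
πζ/√(1−ζ²) = π·0.638/√(1−0.407) = 2.603, so %OS = 100·e^(−2.603) = 7.41%.

%OS ≈ 7.41%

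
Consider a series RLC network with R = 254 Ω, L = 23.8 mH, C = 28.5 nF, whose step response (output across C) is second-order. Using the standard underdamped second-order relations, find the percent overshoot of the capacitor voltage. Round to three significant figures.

For a series RLC circuit (capacitor voltage as output), ω_n = 1/√(LC) = 1/√(23.8 mH · 28.5 nF) = 38400 rad/s.
ζ = (R/2)·√(C/L) = (254/2)·√(28.5 nF/23.8 mH) = 0.139.
%OS = 100 e^{−πζ/√(1−ζ²)} with ζ = 0.139 gives 64.3%.

%OS ≈ 64.3%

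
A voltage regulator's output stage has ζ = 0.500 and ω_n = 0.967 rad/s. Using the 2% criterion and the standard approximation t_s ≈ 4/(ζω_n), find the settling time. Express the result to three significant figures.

t_s ≈ 4/(ζω_n) = 4/(0.500 × 0.967) = 8.27 s.

t_s ≈ 8.27 s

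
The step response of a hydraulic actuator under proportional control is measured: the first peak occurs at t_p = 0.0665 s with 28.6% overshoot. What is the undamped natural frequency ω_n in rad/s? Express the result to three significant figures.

ω_n ≈ 50.9 rad/s

ζ from %OS: ζ = |ln 0.286|/√(π²+ln²0.286) = 0.370.
From t_p = π/ω_d, ω_d = π/0.0665 = 47.2 rad/s, so ω_n = ω_d/√(1−ζ²) = 50.9 rad/s.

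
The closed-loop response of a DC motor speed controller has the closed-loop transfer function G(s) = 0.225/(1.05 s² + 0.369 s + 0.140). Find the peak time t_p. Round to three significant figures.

Dividing through by 1.05: denominator becomes s² + 0.3514 s + 0.1333.
So ω_n = √0.1333 = 0.365 rad/s and ζ = 0.3514/(2·0.365) = 0.481.
ω_d = ω_n√(1−ζ²) = 0.320 rad/s. t_p = π/ω_d = 9.81 s.

t_p ≈ 9.81 s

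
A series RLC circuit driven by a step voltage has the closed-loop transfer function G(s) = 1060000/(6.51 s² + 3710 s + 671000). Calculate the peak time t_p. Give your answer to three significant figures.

t_p ≈ 0.0212 s

Dividing through by 6.51: denominator becomes s² + 569.9 s + 103100.
So ω_n = √103100 = 321 rad/s and ζ = 569.9/(2·321) = 0.888.
The damped frequency ω_d = ω_n√(1−ζ²) = 148 rad/s. t_p = π/ω_d = 0.0212 s.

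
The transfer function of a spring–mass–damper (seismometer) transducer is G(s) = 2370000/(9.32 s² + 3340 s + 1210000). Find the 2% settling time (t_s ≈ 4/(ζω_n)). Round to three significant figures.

Dividing through by 9.32: denominator becomes s² + 358.4 s + 129800.
So ω_n = √129800 = 360 rad/s and ζ = 358.4/(2·360) = 0.497.
t_s ≈ 4/(ζω_n) = 0.0223 s.

t_s ≈ 0.0223 s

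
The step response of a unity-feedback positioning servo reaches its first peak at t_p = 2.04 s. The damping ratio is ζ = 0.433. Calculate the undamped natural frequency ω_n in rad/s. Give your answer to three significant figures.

ω_n ≈ 1.71 rad/s

Peak time t_p = π/ω_d, so ω_d = π/t_p = π/2.04 = 1.54 rad/s.
ω_n = ω_d/√(1−ζ²) = 1.54/√0.813 = 1.71 rad/s.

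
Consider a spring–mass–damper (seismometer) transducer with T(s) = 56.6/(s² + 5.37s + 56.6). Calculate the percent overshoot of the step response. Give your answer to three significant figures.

%OS ≈ 30.1%

ω_n = √56.6 = 7.52 rad/s; ζ = 5.37/(2·7.52) = 0.357.
%OS = 100 e^{−πζ/√(1−ζ²)} with ζ = 0.357 gives 30.1%.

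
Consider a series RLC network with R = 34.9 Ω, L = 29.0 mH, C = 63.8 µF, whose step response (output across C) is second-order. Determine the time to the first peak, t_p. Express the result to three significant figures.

t_p ≈ 0.00744 s

For a series RLC circuit (capacitor voltage as output), ω_n = 1/√(LC) = 1/√(29.0 mH · 63.8 µF) = 735 rad/s.
ζ = (R/2)·√(C/L) = (34.9/2)·√(63.8 µF/29.0 mH) = 0.818.
The damped frequency ω_d = ω_n√(1−ζ²) = 422 rad/s. t_p = π/ω_d = 0.00744 s.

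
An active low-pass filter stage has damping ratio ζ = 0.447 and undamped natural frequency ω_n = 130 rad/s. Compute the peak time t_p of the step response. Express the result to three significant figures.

t_p ≈ 0.0270 s

The damped frequency is ω_d = ω_n√(1−ζ²) = 130·√(1−0.200) = 116 rad/s.
Peak time t_p = π/ω_d = π/116 = 0.0270 s.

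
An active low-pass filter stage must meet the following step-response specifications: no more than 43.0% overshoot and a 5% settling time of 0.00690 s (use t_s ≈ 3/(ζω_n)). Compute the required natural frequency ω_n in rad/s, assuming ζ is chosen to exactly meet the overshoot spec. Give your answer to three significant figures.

ζ = −ln(OS)/√(π² + (ln OS)²). With OS = 0.430, ln OS = −0.8440 and ζ = 0.8440/3.253 = 0.259.
Then ω_n = 3/(ζ t_s) = 3/(0.259 × 0.00690) = 1680 rad/s.

ω_n ≈ 1680 rad/s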